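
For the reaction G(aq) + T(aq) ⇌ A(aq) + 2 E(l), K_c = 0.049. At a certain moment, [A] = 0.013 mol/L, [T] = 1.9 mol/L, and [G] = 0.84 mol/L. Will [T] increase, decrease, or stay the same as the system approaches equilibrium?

(E is a pure liquid — omitted from Q_c.)
Q_c = [A] / ([G]·[T]) = (0.013) / ((0.84)·(1.9)) = 0.0081
Q_c = 0.0081 < K_c = 0.049: net forward reaction.
T is a reactant, so it decreases.

decrease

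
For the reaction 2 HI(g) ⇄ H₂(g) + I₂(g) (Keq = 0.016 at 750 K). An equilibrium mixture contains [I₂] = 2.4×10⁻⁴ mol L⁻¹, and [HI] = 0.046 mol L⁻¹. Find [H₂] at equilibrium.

At equilibrium, Keq = [H₂]·[I₂] / [HI]² = 0.016.
([H₂])·(2.4×10⁻⁴) / (0.046)² = 0.016
[H₂] = 0.141 = 0.14 mol L⁻¹

[H₂] = 0.14 mol L⁻¹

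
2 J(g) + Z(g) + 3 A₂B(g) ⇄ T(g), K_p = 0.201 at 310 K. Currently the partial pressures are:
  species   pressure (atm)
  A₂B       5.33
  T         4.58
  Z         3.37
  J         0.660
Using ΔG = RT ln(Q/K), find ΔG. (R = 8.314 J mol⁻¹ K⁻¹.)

Q_p = P(T) / (P(J)²·P(Z)·P(A₂B)³) = (4.58) / ((0.660)²·(3.37)·(5.33)³) = 0.0206
ΔG = RT ln(Q_p/K_p) = (8.314 J mol⁻¹ K⁻¹)(310 K) × ln(0.0206/0.201)
   = (2.577 kJ/mol)(-2.278) = -5.87 kJ/mol
ΔG < 0, so the forward reaction is spontaneous (proceeds forward).

ΔG = -5.87 kJ/mol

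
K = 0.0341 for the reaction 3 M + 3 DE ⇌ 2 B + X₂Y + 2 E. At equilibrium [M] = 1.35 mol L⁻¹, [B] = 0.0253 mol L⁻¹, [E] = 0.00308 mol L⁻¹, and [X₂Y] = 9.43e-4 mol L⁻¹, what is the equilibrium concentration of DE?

[DE] = 4.09e-4 mol L⁻¹

At equilibrium, K = [B]²·[X₂Y]·[E]² / ([M]³·[DE]³) = 0.0341.
(0.0253)²·(9.43e-4)·(0.00308)² / ((1.35)³·([DE])³) = 0.0341
[DE]³ = 6.82e-11 ⇒ [DE] = 4.09e-4 mol L⁻¹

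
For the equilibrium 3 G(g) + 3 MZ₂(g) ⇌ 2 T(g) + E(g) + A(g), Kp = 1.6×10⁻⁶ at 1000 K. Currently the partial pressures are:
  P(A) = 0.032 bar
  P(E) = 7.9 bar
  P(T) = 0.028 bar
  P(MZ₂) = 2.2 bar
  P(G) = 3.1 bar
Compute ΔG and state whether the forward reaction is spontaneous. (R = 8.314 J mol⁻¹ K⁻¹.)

Qp = P(T)²·P(E)·P(A) / (P(G)³·P(MZ₂)³) = (0.028)²·(7.9)·(0.032) / ((3.1)³·(2.2)³) = 6.25×10⁻⁷
ΔG = RT ln(Qp/Kp) = (8.314 J mol⁻¹ K⁻¹)(1000 K) × ln(6.25×10⁻⁷/1.6×10⁻⁶)
   = (8.314 kJ/mol)(-0.9400) = -7.82 kJ/mol
ΔG < 0, so the forward reaction is spontaneous (proceeds forward).

ΔG = -7.82 kJ/mol; the forward reaction is spontaneous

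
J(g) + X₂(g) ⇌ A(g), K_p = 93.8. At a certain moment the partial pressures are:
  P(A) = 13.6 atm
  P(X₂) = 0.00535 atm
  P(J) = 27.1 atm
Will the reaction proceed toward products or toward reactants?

Q_p = P(A) / (P(J)·P(X₂)) = (13.6) / ((27.1)·(0.00535)) = 93.8
Q_p = 93.8 = K_p, so the system is already at equilibrium.

neither direction; the system is at equilibrium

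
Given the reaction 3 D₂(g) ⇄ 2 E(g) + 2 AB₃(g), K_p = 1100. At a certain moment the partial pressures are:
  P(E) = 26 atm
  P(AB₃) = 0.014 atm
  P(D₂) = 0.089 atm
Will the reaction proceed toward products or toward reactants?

Q_p = P(E)²·P(AB₃)² / P(D₂)³ = (26)²·(0.014)² / (0.089)³ = 190
Q_p = 190 < K_p = 1100, so the forward reaction proceeds.

in the forward direction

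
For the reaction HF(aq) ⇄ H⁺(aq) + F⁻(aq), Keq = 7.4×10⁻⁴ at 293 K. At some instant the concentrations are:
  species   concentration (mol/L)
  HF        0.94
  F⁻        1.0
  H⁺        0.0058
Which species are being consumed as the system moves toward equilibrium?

H⁺, F⁻ (products)

Q = [H⁺]·[F⁻] / [HF] = (0.0058)·(1.0) / (0.94) = 0.0062
Q = 0.0062 > Keq = 7.4×10⁻⁴: net reverse reaction.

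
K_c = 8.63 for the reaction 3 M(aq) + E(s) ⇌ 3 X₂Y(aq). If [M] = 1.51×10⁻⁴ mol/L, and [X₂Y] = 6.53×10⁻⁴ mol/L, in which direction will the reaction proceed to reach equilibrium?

in the reverse direction

(E is a pure solid — omitted from Q_c.)
Q_c = [X₂Y]³ / [M]³ = (6.53×10⁻⁴)³ / (1.51×10⁻⁴)³ = 80.9
Q_c = 80.9 > K_c = 8.63, so the reverse reaction proceeds.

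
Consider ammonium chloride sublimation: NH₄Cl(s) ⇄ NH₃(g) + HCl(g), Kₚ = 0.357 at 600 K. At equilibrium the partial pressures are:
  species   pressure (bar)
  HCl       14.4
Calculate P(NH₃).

P(NH₃) = 0.0248 bar

(NH₄Cl is a pure solid — omitted from Kₚ.)
At equilibrium, Kₚ = P(NH₃)·P(HCl) = 0.357.
(P(NH₃))·(14.4) = 0.357
P(NH₃) = 0.0248 bar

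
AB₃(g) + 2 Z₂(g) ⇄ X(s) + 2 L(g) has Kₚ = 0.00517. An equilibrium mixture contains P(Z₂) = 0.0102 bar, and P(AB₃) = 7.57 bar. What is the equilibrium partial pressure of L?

(X is a pure solid — omitted from Kₚ.)
At equilibrium, Kₚ = P(L)² / (P(AB₃)·P(Z₂)²) = 0.00517.
(P(L))² / ((7.57)·(0.0102)²) = 0.00517
P(L)² = 4.07×10⁻⁶ ⇒ P(L) = 0.00202 bar

P(L) = 0.00202 bar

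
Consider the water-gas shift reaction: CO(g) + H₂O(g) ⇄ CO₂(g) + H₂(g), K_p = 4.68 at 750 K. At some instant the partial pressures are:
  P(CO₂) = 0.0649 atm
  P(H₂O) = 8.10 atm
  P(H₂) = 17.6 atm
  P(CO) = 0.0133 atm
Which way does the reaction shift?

Q_p = P(CO₂)·P(H₂) / (P(CO)·P(H₂O)) = (0.0649)·(17.6) / ((0.0133)·(8.10)) = 10.6
Q_p = 10.6 > K_p = 4.68, so the reverse reaction proceeds.

reverse (toward reactants)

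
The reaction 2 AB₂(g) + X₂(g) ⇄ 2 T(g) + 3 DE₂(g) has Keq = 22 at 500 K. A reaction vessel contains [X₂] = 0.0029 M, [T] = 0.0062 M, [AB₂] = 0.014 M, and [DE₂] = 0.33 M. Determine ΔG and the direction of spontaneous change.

ΔG = -9.16 kJ/mol; the forward reaction is spontaneous

Q = [T]²·[DE₂]³ / ([AB₂]²·[X₂]) = (0.0062)²·(0.33)³ / ((0.014)²·(0.0029)) = 2.43
ΔG = RT ln(Q/Keq) = (8.314 J mol⁻¹ K⁻¹)(500 K) × ln(2.43/22)
   = (4.157 kJ/mol)(-2.203) = -9.16 kJ/mol
ΔG < 0, so the forward reaction is spontaneous (proceeds forward).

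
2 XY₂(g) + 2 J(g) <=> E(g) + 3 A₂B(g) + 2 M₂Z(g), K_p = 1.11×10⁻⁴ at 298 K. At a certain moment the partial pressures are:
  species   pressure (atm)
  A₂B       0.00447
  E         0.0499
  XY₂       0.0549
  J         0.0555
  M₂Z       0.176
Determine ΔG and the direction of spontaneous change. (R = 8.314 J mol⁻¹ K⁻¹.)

Q_p = P(E)·P(A₂B)³·P(M₂Z)² / (P(XY₂)²·P(J)²) = (0.0499)·(0.00447)³·(0.176)² / ((0.0549)²·(0.0555)²) = 1.49×10⁻⁵
ΔG = RT ln(Q_p/K_p) = (8.314 J mol⁻¹ K⁻¹)(298 K) × ln(1.49×10⁻⁵/1.11×10⁻⁴)
   = (2.478 kJ/mol)(-2.008) = -4.98 kJ/mol
ΔG < 0, so the forward reaction is spontaneous (proceeds forward).

ΔG = -4.98 kJ/mol; the forward reaction is spontaneous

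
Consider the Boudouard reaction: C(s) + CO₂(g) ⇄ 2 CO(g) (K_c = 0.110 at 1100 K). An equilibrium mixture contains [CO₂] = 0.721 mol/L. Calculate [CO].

[CO] = 0.282 mol/L

(C is a pure solid — omitted from K_c.)
At equilibrium, K_c = [CO]² / [CO₂] = 0.110.
([CO])² / (0.721) = 0.110
[CO]² = 0.0793 ⇒ [CO] = 0.282 mol/L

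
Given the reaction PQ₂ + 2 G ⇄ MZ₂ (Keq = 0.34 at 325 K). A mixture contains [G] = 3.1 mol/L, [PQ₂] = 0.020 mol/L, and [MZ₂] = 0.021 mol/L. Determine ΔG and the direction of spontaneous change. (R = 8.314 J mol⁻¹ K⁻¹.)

ΔG = -3.07 kJ/mol; the forward reaction is spontaneous

Q = [MZ₂] / ([PQ₂]·[G]²) = (0.021) / ((0.020)·(3.1)²) = 0.109
ΔG = RT ln(Q/Keq) = (8.314 J mol⁻¹ K⁻¹)(325 K) × ln(0.109/0.34)
   = (2.702 kJ/mol)(-1.138) = -3.07 kJ/mol
ΔG < 0, so the forward reaction is spontaneous (proceeds forward).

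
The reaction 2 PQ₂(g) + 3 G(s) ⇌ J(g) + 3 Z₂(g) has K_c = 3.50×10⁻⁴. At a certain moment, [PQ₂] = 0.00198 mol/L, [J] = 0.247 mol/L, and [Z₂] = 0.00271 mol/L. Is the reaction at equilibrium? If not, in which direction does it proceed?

in the reverse direction

(G is a pure solid — omitted from Q_c.)
Q_c = [J]·[Z₂]³ / [PQ₂]² = (0.247)·(0.00271)³ / (0.00198)² = 0.00125
Q_c = 0.00125 > K_c = 3.50×10⁻⁴, so the reverse reaction proceeds.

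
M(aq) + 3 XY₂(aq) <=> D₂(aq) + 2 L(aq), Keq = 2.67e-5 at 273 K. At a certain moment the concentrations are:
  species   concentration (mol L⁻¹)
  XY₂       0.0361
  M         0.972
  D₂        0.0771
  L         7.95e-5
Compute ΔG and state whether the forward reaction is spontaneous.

ΔG = -2.08 kJ/mol; the forward reaction is spontaneous

Q = [D₂]·[L]² / ([M]·[XY₂]³) = (0.0771)·(7.95e-5)² / ((0.972)·(0.0361)³) = 1.07e-5
ΔG = RT ln(Q/Keq) = (8.314 J mol⁻¹ K⁻¹)(273 K) × ln(1.07e-5/2.67e-5)
   = (2.270 kJ/mol)(-0.9144) = -2.08 kJ/mol
ΔG < 0, so the forward reaction is spontaneous (proceeds forward).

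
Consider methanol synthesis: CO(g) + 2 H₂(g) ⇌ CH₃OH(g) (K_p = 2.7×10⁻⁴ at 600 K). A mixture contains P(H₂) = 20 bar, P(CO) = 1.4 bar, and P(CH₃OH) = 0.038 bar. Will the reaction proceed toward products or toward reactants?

toward products

Q_p = P(CH₃OH) / (P(CO)·P(H₂)²) = (0.038) / ((1.4)·(20)²) = 6.8×10⁻⁵
Q_p = 6.8×10⁻⁵ < K_p = 2.7×10⁻⁴, so the forward reaction proceeds.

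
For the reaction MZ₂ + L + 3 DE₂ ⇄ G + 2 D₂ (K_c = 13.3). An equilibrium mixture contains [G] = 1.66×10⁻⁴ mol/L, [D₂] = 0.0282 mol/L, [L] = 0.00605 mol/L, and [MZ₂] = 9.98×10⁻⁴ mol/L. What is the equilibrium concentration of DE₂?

At equilibrium, K_c = [G]·[D₂]² / ([MZ₂]·[L]·[DE₂]³) = 13.3.
(1.66×10⁻⁴)·(0.0282)² / ((9.98×10⁻⁴)·(0.00605)·([DE₂])³) = 13.3
[DE₂]³ = 0.00164 ⇒ [DE₂] = 0.118 mol/L

[DE₂] = 0.118 mol/L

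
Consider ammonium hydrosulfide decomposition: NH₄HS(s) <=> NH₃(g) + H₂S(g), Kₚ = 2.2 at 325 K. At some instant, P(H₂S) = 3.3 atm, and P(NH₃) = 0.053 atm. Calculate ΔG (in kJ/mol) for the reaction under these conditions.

(NH₄HS is a pure solid — omitted from Qₚ.)
Qₚ = P(NH₃)·P(H₂S) = (0.053)·(3.3) = 0.175
ΔG = RT ln(Qₚ/Kₚ) = (8.314 J mol⁻¹ K⁻¹)(325 K) × ln(0.175/2.2)
   = (2.702 kJ/mol)(-2.531) = -6.84 kJ/mol
ΔG < 0, so the forward reaction is spontaneous (proceeds forward).

ΔG = -6.84 kJ/mol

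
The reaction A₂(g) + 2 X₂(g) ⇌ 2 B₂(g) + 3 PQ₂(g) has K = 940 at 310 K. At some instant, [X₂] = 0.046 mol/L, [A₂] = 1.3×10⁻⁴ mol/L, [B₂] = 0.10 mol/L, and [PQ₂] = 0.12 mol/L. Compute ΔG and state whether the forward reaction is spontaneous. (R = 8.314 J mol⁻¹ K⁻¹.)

ΔG = -6.97 kJ/mol; the forward reaction is spontaneous

Q = [B₂]²·[PQ₂]³ / ([A₂]·[X₂]²) = (0.10)²·(0.12)³ / ((1.3×10⁻⁴)·(0.046)²) = 62.8
ΔG = RT ln(Q/K) = (8.314 J mol⁻¹ K⁻¹)(310 K) × ln(62.8/940)
   = (2.577 kJ/mol)(-2.706) = -6.97 kJ/mol
ΔG < 0, so the forward reaction is spontaneous (proceeds forward).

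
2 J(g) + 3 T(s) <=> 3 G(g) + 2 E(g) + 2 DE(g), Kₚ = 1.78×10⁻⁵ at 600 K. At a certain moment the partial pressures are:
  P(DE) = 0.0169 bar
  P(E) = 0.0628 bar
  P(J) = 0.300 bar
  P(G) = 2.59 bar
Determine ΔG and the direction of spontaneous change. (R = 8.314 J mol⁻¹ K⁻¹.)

ΔG = 12.5 kJ/mol; the forward reaction is non-spontaneous

(T is a pure solid — omitted from Qₚ.)
Qₚ = P(G)³·P(E)²·P(DE)² / P(J)² = (2.59)³·(0.0628)²·(0.0169)² / (0.300)² = 2.17×10⁻⁴
ΔG = RT ln(Qₚ/Kₚ) = (8.314 J mol⁻¹ K⁻¹)(600 K) × ln(2.17×10⁻⁴/1.78×10⁻⁵)
   = (4.988 kJ/mol)(2.501) = 12.5 kJ/mol
ΔG > 0, so the forward reaction is non-spontaneous (proceeds in reverse).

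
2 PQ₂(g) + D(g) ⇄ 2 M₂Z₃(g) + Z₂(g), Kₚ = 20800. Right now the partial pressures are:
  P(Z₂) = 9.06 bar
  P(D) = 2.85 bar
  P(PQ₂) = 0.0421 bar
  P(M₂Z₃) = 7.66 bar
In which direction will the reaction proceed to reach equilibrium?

Qₚ = P(M₂Z₃)²·P(Z₂) / (P(PQ₂)²·P(D)) = (7.66)²·(9.06) / ((0.0421)²·(2.85)) = 1.05e5
Qₚ = 1.05e5 > Kₚ = 20800, so the reverse reaction proceeds.

toward reactants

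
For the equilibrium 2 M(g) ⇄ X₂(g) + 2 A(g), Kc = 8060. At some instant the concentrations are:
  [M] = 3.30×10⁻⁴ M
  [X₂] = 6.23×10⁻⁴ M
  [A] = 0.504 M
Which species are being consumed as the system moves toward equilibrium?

M (reactants)

Qc = [X₂]·[A]² / [M]² = (6.23×10⁻⁴)·(0.504)² / (3.30×10⁻⁴)² = 1450
Qc = 1450 < Kc = 8060: net forward reaction.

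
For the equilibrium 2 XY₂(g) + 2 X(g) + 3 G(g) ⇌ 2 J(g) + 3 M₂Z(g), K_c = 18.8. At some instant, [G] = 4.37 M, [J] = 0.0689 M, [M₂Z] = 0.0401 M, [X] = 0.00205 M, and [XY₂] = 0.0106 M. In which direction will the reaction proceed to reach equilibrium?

toward products

Q_c = [J]²·[M₂Z]³ / ([XY₂]²·[X]²·[G]³) = (0.0689)²·(0.0401)³ / ((0.0106)²·(0.00205)²·(4.37)³) = 7.77
Q_c = 7.77 < K_c = 18.8, so the forward reaction proceeds.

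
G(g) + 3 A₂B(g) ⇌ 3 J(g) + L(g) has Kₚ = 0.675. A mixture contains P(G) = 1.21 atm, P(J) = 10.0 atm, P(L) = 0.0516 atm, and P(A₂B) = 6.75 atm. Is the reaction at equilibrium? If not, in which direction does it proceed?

Qₚ = P(J)³·P(L) / (P(G)·P(A₂B)³) = (10.0)³·(0.0516) / ((1.21)·(6.75)³) = 0.139
Qₚ = 0.139 < Kₚ = 0.675, so the forward reaction proceeds.

forward (toward products)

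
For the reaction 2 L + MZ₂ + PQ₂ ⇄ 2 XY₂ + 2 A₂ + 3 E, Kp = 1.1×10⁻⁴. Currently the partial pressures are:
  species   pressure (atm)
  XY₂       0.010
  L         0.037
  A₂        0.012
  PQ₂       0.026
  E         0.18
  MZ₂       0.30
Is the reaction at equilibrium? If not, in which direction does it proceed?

toward products

Qp = P(XY₂)²·P(A₂)²·P(E)³ / (P(L)²·P(MZ₂)·P(PQ₂)) = (0.010)²·(0.012)²·(0.18)³ / ((0.037)²·(0.30)·(0.026)) = 7.9×10⁻⁶
Qp = 7.9×10⁻⁶ < Kp = 1.1×10⁻⁴, so the forward reaction proceeds.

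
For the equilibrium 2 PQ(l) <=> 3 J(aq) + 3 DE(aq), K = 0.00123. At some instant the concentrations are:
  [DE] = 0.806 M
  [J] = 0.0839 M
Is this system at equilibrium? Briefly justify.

no; Q < K, reaction proceeds forward

(PQ is a pure liquid — omitted from Q.)
Q = [J]³·[DE]³ = (0.0839)³·(0.806)³ = 3.09×10⁻⁴
Q = 3.09×10⁻⁴ < K = 0.00123: net forward reaction.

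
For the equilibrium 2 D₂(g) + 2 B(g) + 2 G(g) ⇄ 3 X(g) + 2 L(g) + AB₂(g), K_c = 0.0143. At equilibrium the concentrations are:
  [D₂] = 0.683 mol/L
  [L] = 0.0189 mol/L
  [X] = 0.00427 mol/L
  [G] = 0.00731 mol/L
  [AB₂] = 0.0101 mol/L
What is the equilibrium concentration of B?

[B] = 8.88×10⁻⁴ mol/L

At equilibrium, K_c = [X]³·[L]²·[AB₂] / ([D₂]²·[B]²·[G]²) = 0.0143.
(0.00427)³·(0.0189)²·(0.0101) / ((0.683)²·([B])²·(0.00731)²) = 0.0143
[B]² = 7.88×10⁻⁷ ⇒ [B] = 8.88×10⁻⁴ mol/L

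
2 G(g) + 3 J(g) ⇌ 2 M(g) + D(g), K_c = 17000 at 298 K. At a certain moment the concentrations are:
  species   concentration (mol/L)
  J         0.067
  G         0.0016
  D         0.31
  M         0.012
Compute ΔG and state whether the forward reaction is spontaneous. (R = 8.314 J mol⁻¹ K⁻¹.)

Q_c = [M]²·[D] / ([G]²·[J]³) = (0.012)²·(0.31) / ((0.0016)²·(0.067)³) = 58000
ΔG = RT ln(Q_c/K_c) = (8.314 J mol⁻¹ K⁻¹)(298 K) × ln(58000/17000)
   = (2.478 kJ/mol)(1.227) = 3.04 kJ/mol
ΔG > 0, so the forward reaction is non-spontaneous (proceeds in reverse).

ΔG = 3.04 kJ/mol; the forward reaction is non-spontaneous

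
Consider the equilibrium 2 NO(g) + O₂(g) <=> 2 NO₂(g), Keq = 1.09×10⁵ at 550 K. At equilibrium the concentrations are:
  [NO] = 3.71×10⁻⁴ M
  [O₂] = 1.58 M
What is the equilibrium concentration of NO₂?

At equilibrium, Keq = [NO₂]² / ([NO]²·[O₂]) = 1.09×10⁵.
([NO₂])² / ((3.71×10⁻⁴)²·(1.58)) = 1.09×10⁵
[NO₂]² = 0.0237 ⇒ [NO₂] = 0.154 M

[NO₂] = 0.154 M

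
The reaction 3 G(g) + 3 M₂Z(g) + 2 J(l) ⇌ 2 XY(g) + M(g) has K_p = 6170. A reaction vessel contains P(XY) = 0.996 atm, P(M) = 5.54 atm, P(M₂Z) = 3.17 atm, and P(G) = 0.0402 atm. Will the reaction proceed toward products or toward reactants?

(J is a pure liquid — omitted from Q_p.)
Q_p = P(XY)²·P(M) / (P(G)³·P(M₂Z)³) = (0.996)²·(5.54) / ((0.0402)³·(3.17)³) = 2660
Q_p = 2660 < K_p = 6170, so the forward reaction proceeds.

toward products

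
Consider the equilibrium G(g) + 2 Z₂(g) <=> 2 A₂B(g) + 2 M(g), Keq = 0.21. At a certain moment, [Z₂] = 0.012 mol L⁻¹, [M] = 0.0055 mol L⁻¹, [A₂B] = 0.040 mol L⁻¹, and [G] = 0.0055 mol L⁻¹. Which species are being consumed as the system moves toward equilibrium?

Q = [A₂B]²·[M]² / ([G]·[Z₂]²) = (0.040)²·(0.0055)² / ((0.0055)·(0.012)²) = 0.061
Q = 0.061 < Keq = 0.21: net forward reaction.

G, Z₂ (reactants)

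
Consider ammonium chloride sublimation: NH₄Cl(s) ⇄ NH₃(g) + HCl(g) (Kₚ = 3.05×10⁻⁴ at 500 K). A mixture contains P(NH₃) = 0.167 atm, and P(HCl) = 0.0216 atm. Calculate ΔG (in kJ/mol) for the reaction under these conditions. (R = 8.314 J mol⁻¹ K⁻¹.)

(NH₄Cl is a pure solid — omitted from Qₚ.)
Qₚ = P(NH₃)·P(HCl) = (0.167)·(0.0216) = 0.00361
ΔG = RT ln(Qₚ/Kₚ) = (8.314 J mol⁻¹ K⁻¹)(500 K) × ln(0.00361/3.05×10⁻⁴)
   = (4.157 kJ/mol)(2.471) = 10.3 kJ/mol
ΔG > 0, so the forward reaction is non-spontaneous (proceeds in reverse).

ΔG = 10.3 kJ/mol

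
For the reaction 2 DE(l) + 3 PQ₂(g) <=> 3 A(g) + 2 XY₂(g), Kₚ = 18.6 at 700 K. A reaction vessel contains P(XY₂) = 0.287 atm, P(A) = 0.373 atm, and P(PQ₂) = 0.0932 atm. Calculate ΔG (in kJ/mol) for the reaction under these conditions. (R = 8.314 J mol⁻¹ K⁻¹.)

(DE is a pure liquid — omitted from Qₚ.)
Qₚ = P(A)³·P(XY₂)² / P(PQ₂)³ = (0.373)³·(0.287)² / (0.0932)³ = 5.28
ΔG = RT ln(Qₚ/Kₚ) = (8.314 J mol⁻¹ K⁻¹)(700 K) × ln(5.28/18.6)
   = (5.820 kJ/mol)(-1.259) = -7.33 kJ/mol
ΔG < 0, so the forward reaction is spontaneous (proceeds forward).

ΔG = -7.33 kJ/mol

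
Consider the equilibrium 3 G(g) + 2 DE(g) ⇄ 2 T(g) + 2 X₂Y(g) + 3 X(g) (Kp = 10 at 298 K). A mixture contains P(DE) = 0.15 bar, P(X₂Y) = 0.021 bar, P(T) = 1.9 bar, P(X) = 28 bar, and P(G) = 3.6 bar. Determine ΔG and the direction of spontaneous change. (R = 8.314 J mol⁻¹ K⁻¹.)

ΔG = 2.98 kJ/mol; the forward reaction is non-spontaneous

Qp = P(T)²·P(X₂Y)²·P(X)³ / (P(G)³·P(DE)²) = (1.9)²·(0.021)²·(28)³ / ((3.6)³·(0.15)²) = 33.3
ΔG = RT ln(Qp/Kp) = (8.314 J mol⁻¹ K⁻¹)(298 K) × ln(33.3/10)
   = (2.478 kJ/mol)(1.203) = 2.98 kJ/mol
ΔG > 0, so the forward reaction is non-spontaneous (proceeds in reverse).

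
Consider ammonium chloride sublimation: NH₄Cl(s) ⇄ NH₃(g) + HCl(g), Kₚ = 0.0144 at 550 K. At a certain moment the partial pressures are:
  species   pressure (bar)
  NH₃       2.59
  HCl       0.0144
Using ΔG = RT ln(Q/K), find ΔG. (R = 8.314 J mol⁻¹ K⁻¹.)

ΔG = 4.35 kJ/mol

(NH₄Cl is a pure solid — omitted from Qₚ.)
Qₚ = P(NH₃)·P(HCl) = (2.59)·(0.0144) = 0.0373
ΔG = RT ln(Qₚ/Kₚ) = (8.314 J mol⁻¹ K⁻¹)(550 K) × ln(0.0373/0.0144)
   = (4.573 kJ/mol)(0.9518) = 4.35 kJ/mol
ΔG > 0, so the forward reaction is non-spontaneous (proceeds in reverse).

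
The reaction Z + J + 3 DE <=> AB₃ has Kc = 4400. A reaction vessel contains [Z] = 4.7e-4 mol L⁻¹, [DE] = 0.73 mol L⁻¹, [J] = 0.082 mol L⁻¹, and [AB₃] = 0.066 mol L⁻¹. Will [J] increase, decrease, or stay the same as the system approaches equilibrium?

Qc = [AB₃] / ([Z]·[J]·[DE]³) = (0.066) / ((4.7e-4)·(0.082)·(0.73)³) = 4400
Qc = 4400 = Kc; the system is at equilibrium.

stay the same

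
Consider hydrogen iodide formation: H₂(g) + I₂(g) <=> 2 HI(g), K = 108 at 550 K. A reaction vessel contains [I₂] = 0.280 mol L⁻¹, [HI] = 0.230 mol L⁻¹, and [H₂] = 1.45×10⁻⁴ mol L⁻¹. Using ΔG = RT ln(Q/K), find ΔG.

ΔG = 11.4 kJ/mol

Q = [HI]² / ([H₂]·[I₂]) = (0.230)² / ((1.45×10⁻⁴)·(0.280)) = 1300
ΔG = RT ln(Q/K) = (8.314 J mol⁻¹ K⁻¹)(550 K) × ln(1300/108)
   = (4.573 kJ/mol)(2.488) = 11.4 kJ/mol
ΔG > 0, so the forward reaction is non-spontaneous (proceeds in reverse).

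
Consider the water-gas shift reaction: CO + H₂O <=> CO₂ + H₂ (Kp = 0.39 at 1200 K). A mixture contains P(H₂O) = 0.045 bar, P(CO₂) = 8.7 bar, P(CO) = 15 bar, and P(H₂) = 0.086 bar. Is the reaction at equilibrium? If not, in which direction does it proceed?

to the left

Qp = P(CO₂)·P(H₂) / (P(CO)·P(H₂O)) = (8.7)·(0.086) / ((15)·(0.045)) = 1.1
Qp = 1.1 > Kp = 0.39, so the reverse reaction proceeds.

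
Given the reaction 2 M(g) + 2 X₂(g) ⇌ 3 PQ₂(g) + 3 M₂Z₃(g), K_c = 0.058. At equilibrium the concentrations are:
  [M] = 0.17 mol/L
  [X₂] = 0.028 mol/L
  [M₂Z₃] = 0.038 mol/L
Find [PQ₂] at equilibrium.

[PQ₂] = 0.29 mol/L

At equilibrium, K_c = [PQ₂]³·[M₂Z₃]³ / ([M]²·[X₂]²) = 0.058.
([PQ₂])³·(0.038)³ / ((0.17)²·(0.028)²) = 0.058
[PQ₂]³ = 0.0239 ⇒ [PQ₂] = 0.29 mol/L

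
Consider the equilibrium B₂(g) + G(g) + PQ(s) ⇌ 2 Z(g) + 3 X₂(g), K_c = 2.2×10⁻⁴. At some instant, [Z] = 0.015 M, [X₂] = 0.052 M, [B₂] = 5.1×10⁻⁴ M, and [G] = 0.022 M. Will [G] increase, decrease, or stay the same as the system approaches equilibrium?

increase

(PQ is a pure solid — omitted from Q_c.)
Q_c = [Z]²·[X₂]³ / ([B₂]·[G]) = (0.015)²·(0.052)³ / ((5.1×10⁻⁴)·(0.022)) = 0.0028
Q_c = 0.0028 > K_c = 2.2×10⁻⁴: net reverse reaction.
G is a reactant, so it increases.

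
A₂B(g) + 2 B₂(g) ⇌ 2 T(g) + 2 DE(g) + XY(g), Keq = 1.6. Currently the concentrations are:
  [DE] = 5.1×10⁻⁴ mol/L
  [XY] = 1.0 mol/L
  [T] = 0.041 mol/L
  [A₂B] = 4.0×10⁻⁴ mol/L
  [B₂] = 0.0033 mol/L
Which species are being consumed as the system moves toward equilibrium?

A₂B, B₂ (reactants)

Q = [T]²·[DE]²·[XY] / ([A₂B]·[B₂]²) = (0.041)²·(5.1×10⁻⁴)²·(1.0) / ((4.0×10⁻⁴)·(0.0033)²) = 0.10
Q = 0.10 < Keq = 1.6: net forward reaction.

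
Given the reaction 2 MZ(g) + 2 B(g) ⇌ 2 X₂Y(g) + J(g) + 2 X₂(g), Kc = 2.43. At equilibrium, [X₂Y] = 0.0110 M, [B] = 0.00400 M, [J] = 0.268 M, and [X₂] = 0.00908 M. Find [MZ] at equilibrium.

At equilibrium, Kc = [X₂Y]²·[J]·[X₂]² / ([MZ]²·[B]²) = 2.43.
(0.0110)²·(0.268)·(0.00908)² / (([MZ])²·(0.00400)²) = 2.43
[MZ]² = 6.88e-5 ⇒ [MZ] = 0.00829 M

[MZ] = 0.00829 M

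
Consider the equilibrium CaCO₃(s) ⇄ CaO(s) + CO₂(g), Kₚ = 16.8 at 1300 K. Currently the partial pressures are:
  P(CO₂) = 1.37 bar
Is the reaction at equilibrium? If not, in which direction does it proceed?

toward products

(CaCO₃, CaO are pure solids — omitted from Qₚ.)
Qₚ = P(CO₂) = 1.37
Qₚ = 1.37 < Kₚ = 16.8, so the forward reaction proceeds.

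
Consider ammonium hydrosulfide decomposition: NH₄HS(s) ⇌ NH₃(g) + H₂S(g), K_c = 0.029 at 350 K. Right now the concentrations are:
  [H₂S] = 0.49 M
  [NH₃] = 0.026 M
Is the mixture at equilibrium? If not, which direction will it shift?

(NH₄HS is a pure solid — omitted from Q_c.)
Q_c = [NH₃]·[H₂S] = (0.026)·(0.49) = 0.013
Q_c = 0.013 < K_c = 0.029: net forward reaction.

no; Q < K, reaction proceeds forward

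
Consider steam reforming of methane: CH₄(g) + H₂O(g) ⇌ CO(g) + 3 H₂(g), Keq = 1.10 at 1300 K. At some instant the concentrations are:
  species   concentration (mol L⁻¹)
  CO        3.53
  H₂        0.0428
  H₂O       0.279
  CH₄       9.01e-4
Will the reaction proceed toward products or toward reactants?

neither direction; the system is at equilibrium

Q = [CO]·[H₂]³ / ([CH₄]·[H₂O]) = (3.53)·(0.0428)³ / ((9.01e-4)·(0.279)) = 1.10
Q = 1.10 = Keq, so the system is already at equilibrium.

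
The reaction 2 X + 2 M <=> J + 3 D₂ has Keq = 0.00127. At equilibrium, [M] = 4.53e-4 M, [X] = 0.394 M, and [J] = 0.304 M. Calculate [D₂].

[D₂] = 5.11e-4 M

At equilibrium, Keq = [J]·[D₂]³ / ([X]²·[M]²) = 0.00127.
(0.304)·([D₂])³ / ((0.394)²·(4.53e-4)²) = 0.00127
[D₂]³ = 1.33e-10 ⇒ [D₂] = 5.11e-4 M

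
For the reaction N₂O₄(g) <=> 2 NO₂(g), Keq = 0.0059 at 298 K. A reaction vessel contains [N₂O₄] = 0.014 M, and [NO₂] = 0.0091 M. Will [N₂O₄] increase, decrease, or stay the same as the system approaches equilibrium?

stay the same

Q = [NO₂]² / [N₂O₄] = (0.0091)² / (0.014) = 0.0059
Q = 0.0059 = Keq; the system is at equilibrium.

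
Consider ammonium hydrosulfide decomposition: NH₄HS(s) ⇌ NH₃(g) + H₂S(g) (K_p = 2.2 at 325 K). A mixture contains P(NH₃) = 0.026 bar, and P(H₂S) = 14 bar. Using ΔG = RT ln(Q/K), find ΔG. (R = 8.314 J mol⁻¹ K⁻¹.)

(NH₄HS is a pure solid — omitted from Q_p.)
Q_p = P(NH₃)·P(H₂S) = (0.026)·(14) = 0.364
ΔG = RT ln(Q_p/K_p) = (8.314 J mol⁻¹ K⁻¹)(325 K) × ln(0.364/2.2)
   = (2.702 kJ/mol)(-1.799) = -4.86 kJ/mol
ΔG < 0, so the forward reaction is spontaneous (proceeds forward).

ΔG = -4.86 kJ/mol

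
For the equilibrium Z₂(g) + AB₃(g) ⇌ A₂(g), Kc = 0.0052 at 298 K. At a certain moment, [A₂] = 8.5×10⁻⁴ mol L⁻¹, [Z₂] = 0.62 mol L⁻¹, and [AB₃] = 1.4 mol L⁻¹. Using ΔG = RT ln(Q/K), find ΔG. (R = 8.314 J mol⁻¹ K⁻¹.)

ΔG = -4.14 kJ/mol

Qc = [A₂] / ([Z₂]·[AB₃]) = (8.5×10⁻⁴) / ((0.62)·(1.4)) = 9.79×10⁻⁴
ΔG = RT ln(Qc/Kc) = (8.314 J mol⁻¹ K⁻¹)(298 K) × ln(9.79×10⁻⁴/0.0052)
   = (2.478 kJ/mol)(-1.670) = -4.14 kJ/mol
ΔG < 0, so the forward reaction is spontaneous (proceeds forward).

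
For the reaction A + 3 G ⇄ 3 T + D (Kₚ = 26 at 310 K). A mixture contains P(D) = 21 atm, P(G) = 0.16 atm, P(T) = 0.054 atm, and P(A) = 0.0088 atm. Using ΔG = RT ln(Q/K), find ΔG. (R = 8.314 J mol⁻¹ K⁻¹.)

ΔG = 3.25 kJ/mol

Qₚ = P(T)³·P(D) / (P(A)·P(G)³) = (0.054)³·(21) / ((0.0088)·(0.16)³) = 91.7
ΔG = RT ln(Qₚ/Kₚ) = (8.314 J mol⁻¹ K⁻¹)(310 K) × ln(91.7/26)
   = (2.577 kJ/mol)(1.260) = 3.25 kJ/mol
ΔG > 0, so the forward reaction is non-spontaneous (proceeds in reverse).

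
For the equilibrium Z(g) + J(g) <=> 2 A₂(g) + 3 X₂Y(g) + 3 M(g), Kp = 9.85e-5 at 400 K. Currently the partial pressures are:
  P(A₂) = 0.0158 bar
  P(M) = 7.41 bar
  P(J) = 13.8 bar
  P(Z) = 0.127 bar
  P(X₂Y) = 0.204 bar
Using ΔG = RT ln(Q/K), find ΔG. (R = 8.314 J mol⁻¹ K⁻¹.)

Qp = P(A₂)²·P(X₂Y)³·P(M)³ / (P(Z)·P(J)) = (0.0158)²·(0.204)³·(7.41)³ / ((0.127)·(13.8)) = 4.92e-4
ΔG = RT ln(Qp/Kp) = (8.314 J mol⁻¹ K⁻¹)(400 K) × ln(4.92e-4/9.85e-5)
   = (3.326 kJ/mol)(1.608) = 5.35 kJ/mol
ΔG > 0, so the forward reaction is non-spontaneous (proceeds in reverse).

ΔG = 5.35 kJ/mol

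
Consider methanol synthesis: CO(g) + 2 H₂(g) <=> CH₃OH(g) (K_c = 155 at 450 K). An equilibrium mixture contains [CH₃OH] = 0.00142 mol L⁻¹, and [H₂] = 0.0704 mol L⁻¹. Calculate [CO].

[CO] = 0.00185 mol L⁻¹

At equilibrium, K_c = [CH₃OH] / ([CO]·[H₂]²) = 155.
(0.00142) / (([CO])·(0.0704)²) = 155
[CO] = 0.00185 mol L⁻¹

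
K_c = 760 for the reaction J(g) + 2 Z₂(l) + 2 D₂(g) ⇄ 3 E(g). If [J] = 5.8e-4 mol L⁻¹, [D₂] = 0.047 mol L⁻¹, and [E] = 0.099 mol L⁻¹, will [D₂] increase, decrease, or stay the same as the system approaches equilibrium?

stay the same

(Z₂ is a pure liquid — omitted from Q_c.)
Q_c = [E]³ / ([J]·[D₂]²) = (0.099)³ / ((5.8e-4)·(0.047)²) = 760
Q_c = 760 = K_c; the system is at equilibrium.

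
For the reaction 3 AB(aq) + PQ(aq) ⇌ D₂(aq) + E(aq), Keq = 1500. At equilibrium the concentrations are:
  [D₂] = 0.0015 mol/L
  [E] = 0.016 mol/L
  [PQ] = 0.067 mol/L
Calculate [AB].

[AB] = 0.0062 mol/L

At equilibrium, Keq = [D₂]·[E] / ([AB]³·[PQ]) = 1500.
(0.0015)·(0.016) / (([AB])³·(0.067)) = 1500
[AB]³ = 2.39×10⁻⁷ ⇒ [AB] = 0.0062 mol/L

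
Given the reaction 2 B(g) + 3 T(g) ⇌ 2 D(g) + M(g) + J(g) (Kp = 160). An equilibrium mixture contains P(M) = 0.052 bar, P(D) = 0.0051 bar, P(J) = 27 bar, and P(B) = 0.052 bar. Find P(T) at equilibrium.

At equilibrium, Kp = P(D)²·P(M)·P(J) / (P(B)²·P(T)³) = 160.
(0.0051)²·(0.052)·(27) / ((0.052)²·(P(T))³) = 160
P(T)³ = 8.44×10⁻⁵ ⇒ P(T) = 0.044 bar

P(T) = 0.044 bar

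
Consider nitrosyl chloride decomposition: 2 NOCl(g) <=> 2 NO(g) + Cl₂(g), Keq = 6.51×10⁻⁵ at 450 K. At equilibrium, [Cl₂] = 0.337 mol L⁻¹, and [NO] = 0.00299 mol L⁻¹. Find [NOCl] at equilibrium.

At equilibrium, Keq = [NO]²·[Cl₂] / [NOCl]² = 6.51×10⁻⁵.
(0.00299)²·(0.337) / ([NOCl])² = 6.51×10⁻⁵
[NOCl]² = 0.0463 ⇒ [NOCl] = 0.215 mol L⁻¹

[NOCl] = 0.215 mol L⁻¹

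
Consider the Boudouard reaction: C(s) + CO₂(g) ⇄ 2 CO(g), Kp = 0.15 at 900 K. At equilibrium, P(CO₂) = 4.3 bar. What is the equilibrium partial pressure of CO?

(C is a pure solid — omitted from Kp.)
At equilibrium, Kp = P(CO)² / P(CO₂) = 0.15.
(P(CO))² / (4.3) = 0.15
P(CO)² = 0.645 ⇒ P(CO) = 0.80 bar

P(CO) = 0.80 bar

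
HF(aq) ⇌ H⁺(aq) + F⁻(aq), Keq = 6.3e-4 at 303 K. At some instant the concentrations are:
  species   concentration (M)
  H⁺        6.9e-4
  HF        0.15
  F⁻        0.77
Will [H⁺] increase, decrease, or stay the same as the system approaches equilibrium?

decrease

Q = [H⁺]·[F⁻] / [HF] = (6.9e-4)·(0.77) / (0.15) = 0.0035
Q = 0.0035 > Keq = 6.3e-4: net reverse reaction.
H⁺ is a product, so it decreases.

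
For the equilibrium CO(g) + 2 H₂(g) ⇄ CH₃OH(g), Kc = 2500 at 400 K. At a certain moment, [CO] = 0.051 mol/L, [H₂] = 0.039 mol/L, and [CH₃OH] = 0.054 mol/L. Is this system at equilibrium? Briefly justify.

no; Q < K, reaction proceeds forward

Qc = [CH₃OH] / ([CO]·[H₂]²) = (0.054) / ((0.051)·(0.039)²) = 700
Qc = 700 < Kc = 2500: net forward reaction.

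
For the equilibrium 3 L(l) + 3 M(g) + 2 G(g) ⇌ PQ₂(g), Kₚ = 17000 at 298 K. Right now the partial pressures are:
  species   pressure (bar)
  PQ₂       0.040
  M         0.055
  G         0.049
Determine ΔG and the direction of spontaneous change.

(L is a pure liquid — omitted from Qₚ.)
Qₚ = P(PQ₂) / (P(M)³·P(G)²) = (0.040) / ((0.055)³·(0.049)²) = 1.00e5
ΔG = RT ln(Qₚ/Kₚ) = (8.314 J mol⁻¹ K⁻¹)(298 K) × ln(1.00e5/17000)
   = (2.478 kJ/mol)(1.772) = 4.39 kJ/mol
ΔG > 0, so the forward reaction is non-spontaneous (proceeds in reverse).

ΔG = 4.39 kJ/mol; the forward reaction is non-spontaneous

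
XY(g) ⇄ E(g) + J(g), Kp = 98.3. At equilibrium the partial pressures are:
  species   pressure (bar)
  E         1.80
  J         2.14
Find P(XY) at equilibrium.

At equilibrium, Kp = P(E)·P(J) / P(XY) = 98.3.
(1.80)·(2.14) / (P(XY)) = 98.3
P(XY) = 0.0392 bar

P(XY) = 0.0392 bar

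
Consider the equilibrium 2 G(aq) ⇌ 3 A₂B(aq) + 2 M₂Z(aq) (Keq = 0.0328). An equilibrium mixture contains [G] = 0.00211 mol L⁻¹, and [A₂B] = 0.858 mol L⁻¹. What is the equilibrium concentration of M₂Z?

[M₂Z] = 4.81×10⁻⁴ mol L⁻¹

At equilibrium, Keq = [A₂B]³·[M₂Z]² / [G]² = 0.0328.
(0.858)³·([M₂Z])² / (0.00211)² = 0.0328
[M₂Z]² = 2.31×10⁻⁷ ⇒ [M₂Z] = 4.81×10⁻⁴ mol L⁻¹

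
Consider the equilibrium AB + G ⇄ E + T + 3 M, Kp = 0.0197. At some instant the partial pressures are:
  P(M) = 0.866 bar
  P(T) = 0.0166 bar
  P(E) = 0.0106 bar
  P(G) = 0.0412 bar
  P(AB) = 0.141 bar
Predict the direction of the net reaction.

Qp = P(E)·P(T)·P(M)³ / (P(AB)·P(G)) = (0.0106)·(0.0166)·(0.866)³ / ((0.141)·(0.0412)) = 0.0197
Qp = 0.0197 = Kp, so the system is already at equilibrium.

no net change (already at equilibrium)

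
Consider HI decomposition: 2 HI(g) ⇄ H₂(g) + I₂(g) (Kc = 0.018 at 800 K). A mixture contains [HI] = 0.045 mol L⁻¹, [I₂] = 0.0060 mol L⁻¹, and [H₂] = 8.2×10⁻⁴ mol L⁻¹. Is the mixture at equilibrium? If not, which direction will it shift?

Qc = [H₂]·[I₂] / [HI]² = (8.2×10⁻⁴)·(0.0060) / (0.045)² = 0.0024
Qc = 0.0024 < Kc = 0.018: net forward reaction.

no; Q < K, reaction proceeds forward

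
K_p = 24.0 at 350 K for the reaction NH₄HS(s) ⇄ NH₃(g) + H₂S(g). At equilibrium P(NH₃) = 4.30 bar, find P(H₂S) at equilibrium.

P(H₂S) = 5.58 bar

(NH₄HS is a pure solid — omitted from K_p.)
At equilibrium, K_p = P(NH₃)·P(H₂S) = 24.0.
(4.30)·(P(H₂S)) = 24.0
P(H₂S) = 5.58 bar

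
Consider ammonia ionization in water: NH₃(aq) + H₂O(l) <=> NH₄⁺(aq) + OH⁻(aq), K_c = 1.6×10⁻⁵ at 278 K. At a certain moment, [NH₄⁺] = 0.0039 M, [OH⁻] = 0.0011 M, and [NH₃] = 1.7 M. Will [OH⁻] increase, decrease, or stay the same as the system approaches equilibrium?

(H₂O is a pure liquid — omitted from Q_c.)
Q_c = [NH₄⁺]·[OH⁻] / [NH₃] = (0.0039)·(0.0011) / (1.7) = 2.5×10⁻⁶
Q_c = 2.5×10⁻⁶ < K_c = 1.6×10⁻⁵: net forward reaction.
OH⁻ is a product, so it increases.

increase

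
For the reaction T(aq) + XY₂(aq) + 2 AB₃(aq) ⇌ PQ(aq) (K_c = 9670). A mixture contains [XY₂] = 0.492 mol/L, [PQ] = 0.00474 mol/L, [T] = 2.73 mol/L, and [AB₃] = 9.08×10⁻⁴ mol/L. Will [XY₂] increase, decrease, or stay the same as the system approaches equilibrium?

Q_c = [PQ] / ([T]·[XY₂]·[AB₃]²) = (0.00474) / ((2.73)·(0.492)·(9.08×10⁻⁴)²) = 4280
Q_c = 4280 < K_c = 9670: net forward reaction.
XY₂ is a reactant, so it decreases.

decrease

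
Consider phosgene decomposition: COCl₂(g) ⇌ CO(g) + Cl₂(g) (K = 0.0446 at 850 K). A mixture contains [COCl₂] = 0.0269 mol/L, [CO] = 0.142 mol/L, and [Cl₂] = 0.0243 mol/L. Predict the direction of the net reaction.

to the left

Q = [CO]·[Cl₂] / [COCl₂] = (0.142)·(0.0243) / (0.0269) = 0.128
Q = 0.128 > K = 0.0446, so the reverse reaction proceeds.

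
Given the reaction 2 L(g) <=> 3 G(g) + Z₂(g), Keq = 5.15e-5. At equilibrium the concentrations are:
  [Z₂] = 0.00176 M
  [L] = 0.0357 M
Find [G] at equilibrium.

At equilibrium, Keq = [G]³·[Z₂] / [L]² = 5.15e-5.
([G])³·(0.00176) / (0.0357)² = 5.15e-5
[G]³ = 3.73e-5 ⇒ [G] = 0.0334 M

[G] = 0.0334 M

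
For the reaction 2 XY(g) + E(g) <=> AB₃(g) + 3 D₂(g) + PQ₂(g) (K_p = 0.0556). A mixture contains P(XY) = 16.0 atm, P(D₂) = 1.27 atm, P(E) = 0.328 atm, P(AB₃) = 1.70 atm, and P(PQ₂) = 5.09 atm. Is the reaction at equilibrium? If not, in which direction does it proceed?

reverse (toward reactants)

Q_p = P(AB₃)·P(D₂)³·P(PQ₂) / (P(XY)²·P(E)) = (1.70)·(1.27)³·(5.09) / ((16.0)²·(0.328)) = 0.211
Q_p = 0.211 > K_p = 0.0556, so the reverse reaction proceeds.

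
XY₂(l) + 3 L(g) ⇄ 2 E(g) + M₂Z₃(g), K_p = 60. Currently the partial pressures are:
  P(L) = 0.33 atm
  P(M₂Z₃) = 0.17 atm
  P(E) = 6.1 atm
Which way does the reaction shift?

(XY₂ is a pure liquid — omitted from Q_p.)
Q_p = P(E)²·P(M₂Z₃) / P(L)³ = (6.1)²·(0.17) / (0.33)³ = 180
Q_p = 180 > K_p = 60, so the reverse reaction proceeds.

to the left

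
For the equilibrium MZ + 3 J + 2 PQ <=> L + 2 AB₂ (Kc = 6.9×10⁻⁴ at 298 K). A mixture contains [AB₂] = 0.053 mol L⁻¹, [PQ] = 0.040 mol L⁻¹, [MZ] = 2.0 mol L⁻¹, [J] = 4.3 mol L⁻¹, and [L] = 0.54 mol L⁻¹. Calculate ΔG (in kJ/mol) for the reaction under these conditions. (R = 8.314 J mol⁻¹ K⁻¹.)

ΔG = 5.34 kJ/mol

Qc = [L]·[AB₂]² / ([MZ]·[J]³·[PQ]²) = (0.54)·(0.053)² / ((2.0)·(4.3)³·(0.040)²) = 0.00596
ΔG = RT ln(Qc/Kc) = (8.314 J mol⁻¹ K⁻¹)(298 K) × ln(0.00596/6.9×10⁻⁴)
   = (2.478 kJ/mol)(2.156) = 5.34 kJ/mol
ΔG > 0, so the forward reaction is non-spontaneous (proceeds in reverse).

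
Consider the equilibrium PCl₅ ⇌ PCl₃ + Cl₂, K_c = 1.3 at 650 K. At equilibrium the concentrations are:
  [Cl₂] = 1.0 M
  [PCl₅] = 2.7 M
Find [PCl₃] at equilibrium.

At equilibrium, K_c = [PCl₃]·[Cl₂] / [PCl₅] = 1.3.
([PCl₃])·(1.0) / (2.7) = 1.3
[PCl₃] = 3.51 = 3.5 M

[PCl₃] = 3.5 M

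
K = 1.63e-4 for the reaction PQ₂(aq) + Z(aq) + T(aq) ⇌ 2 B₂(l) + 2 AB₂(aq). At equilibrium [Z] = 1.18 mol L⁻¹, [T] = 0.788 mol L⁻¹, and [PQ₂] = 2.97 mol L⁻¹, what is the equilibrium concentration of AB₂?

(B₂ is a pure liquid — omitted from K.)
At equilibrium, K = [AB₂]² / ([PQ₂]·[Z]·[T]) = 1.63e-4.
([AB₂])² / ((2.97)·(1.18)·(0.788)) = 1.63e-4
[AB₂]² = 4.50e-4 ⇒ [AB₂] = 0.0212 mol L⁻¹

[AB₂] = 0.0212 mol L⁻¹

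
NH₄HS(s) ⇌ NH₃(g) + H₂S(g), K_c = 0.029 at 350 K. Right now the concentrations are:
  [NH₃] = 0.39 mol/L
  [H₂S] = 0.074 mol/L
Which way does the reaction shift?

(NH₄HS is a pure solid — omitted from Q_c.)
Q_c = [NH₃]·[H₂S] = (0.39)·(0.074) = 0.029
Q_c = 0.029 = K_c, so the system is already at equilibrium.

neither direction; the system is at equilibrium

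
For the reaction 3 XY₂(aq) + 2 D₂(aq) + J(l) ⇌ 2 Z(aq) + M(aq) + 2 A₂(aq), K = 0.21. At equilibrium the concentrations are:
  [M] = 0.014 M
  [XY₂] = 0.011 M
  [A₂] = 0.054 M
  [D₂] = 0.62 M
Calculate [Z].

[Z] = 0.051 M

(J is a pure liquid — omitted from K.)
At equilibrium, K = [Z]²·[M]·[A₂]² / ([XY₂]³·[D₂]²) = 0.21.
([Z])²·(0.014)·(0.054)² / ((0.011)³·(0.62)²) = 0.21
[Z]² = 0.00263 ⇒ [Z] = 0.051 M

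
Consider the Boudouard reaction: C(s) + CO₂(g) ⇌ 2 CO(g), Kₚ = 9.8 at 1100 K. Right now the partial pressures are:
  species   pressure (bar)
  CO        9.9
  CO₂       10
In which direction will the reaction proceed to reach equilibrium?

(C is a pure solid — omitted from Qₚ.)
Qₚ = P(CO)² / P(CO₂) = (9.9)² / (10) = 9.8
Qₚ = 9.8 = Kₚ, so the system is already at equilibrium.

no net change (already at equilibrium)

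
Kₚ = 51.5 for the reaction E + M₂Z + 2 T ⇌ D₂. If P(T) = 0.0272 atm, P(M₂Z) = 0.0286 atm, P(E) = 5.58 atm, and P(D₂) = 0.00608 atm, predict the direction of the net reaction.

at equilibrium

Qₚ = P(D₂) / (P(E)·P(M₂Z)·P(T)²) = (0.00608) / ((5.58)·(0.0286)·(0.0272)²) = 51.5
Qₚ = 51.5 = Kₚ, so the system is already at equilibrium.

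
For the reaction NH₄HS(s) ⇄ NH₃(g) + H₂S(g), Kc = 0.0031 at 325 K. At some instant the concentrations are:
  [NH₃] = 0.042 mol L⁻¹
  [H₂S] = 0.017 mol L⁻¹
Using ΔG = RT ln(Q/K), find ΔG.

(NH₄HS is a pure solid — omitted from Qc.)
Qc = [NH₃]·[H₂S] = (0.042)·(0.017) = 7.14×10⁻⁴
ΔG = RT ln(Qc/Kc) = (8.314 J mol⁻¹ K⁻¹)(325 K) × ln(7.14×10⁻⁴/0.0031)
   = (2.702 kJ/mol)(-1.468) = -3.97 kJ/mol
ΔG < 0, so the forward reaction is spontaneous (proceeds forward).

ΔG = -3.97 kJ/mol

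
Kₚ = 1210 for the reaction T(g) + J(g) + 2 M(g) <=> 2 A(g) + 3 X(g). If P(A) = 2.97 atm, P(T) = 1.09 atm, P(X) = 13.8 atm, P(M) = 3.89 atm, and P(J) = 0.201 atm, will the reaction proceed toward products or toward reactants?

to the left

Qₚ = P(A)²·P(X)³ / (P(T)·P(J)·P(M)²) = (2.97)²·(13.8)³ / ((1.09)·(0.201)·(3.89)²) = 6990
Qₚ = 6990 > Kₚ = 1210, so the reverse reaction proceeds.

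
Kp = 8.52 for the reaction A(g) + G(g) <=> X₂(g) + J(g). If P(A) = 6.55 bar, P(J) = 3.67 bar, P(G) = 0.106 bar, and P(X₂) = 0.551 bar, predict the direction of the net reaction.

Qp = P(X₂)·P(J) / (P(A)·P(G)) = (0.551)·(3.67) / ((6.55)·(0.106)) = 2.91
Qp = 2.91 < Kp = 8.52, so the forward reaction proceeds.

to the right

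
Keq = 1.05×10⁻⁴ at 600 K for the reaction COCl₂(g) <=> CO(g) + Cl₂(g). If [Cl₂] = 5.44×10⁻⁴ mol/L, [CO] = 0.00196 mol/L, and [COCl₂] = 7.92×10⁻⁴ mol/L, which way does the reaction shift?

Q = [CO]·[Cl₂] / [COCl₂] = (0.00196)·(5.44×10⁻⁴) / (7.92×10⁻⁴) = 0.00135
Q = 0.00135 > Keq = 1.05×10⁻⁴, so the reverse reaction proceeds.

to the left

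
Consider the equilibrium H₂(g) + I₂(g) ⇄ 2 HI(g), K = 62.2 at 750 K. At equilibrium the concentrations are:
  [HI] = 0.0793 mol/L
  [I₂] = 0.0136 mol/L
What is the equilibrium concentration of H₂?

[H₂] = 0.00743 mol/L

At equilibrium, K = [HI]² / ([H₂]·[I₂]) = 62.2.
(0.0793)² / (([H₂])·(0.0136)) = 62.2
[H₂] = 0.00743 mol/L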